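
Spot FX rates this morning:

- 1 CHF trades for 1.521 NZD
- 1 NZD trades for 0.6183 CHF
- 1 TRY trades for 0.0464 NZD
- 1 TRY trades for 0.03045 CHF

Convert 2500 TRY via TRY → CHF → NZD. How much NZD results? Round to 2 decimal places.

2500 TRY × 0.03045 = 76.125 CHF
76.125 CHF × 1.521 = 115.786125 NZD

115.79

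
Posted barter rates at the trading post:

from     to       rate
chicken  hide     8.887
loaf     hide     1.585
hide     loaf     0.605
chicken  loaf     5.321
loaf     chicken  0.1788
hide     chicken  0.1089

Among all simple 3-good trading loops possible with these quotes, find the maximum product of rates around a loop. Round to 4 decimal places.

hide→loaf→chicken→hide: 0.605 × 0.1788 × 8.887 = 0.96134
hide→chicken→loaf→hide: 0.1089 × 5.321 × 1.585 = 0.91844
Maximum is hide→loaf→chicken→hide at 0.9613; no arbitrage — every cycle loses value.

0.9613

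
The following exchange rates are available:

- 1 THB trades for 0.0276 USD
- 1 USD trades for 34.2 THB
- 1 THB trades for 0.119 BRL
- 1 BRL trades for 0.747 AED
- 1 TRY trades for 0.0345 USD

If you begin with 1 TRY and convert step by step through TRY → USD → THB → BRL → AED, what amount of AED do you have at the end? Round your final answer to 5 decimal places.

1 TRY × 0.0345 = 0.0345 USD
0.0345 USD × 34.2 = 1.1799 THB
1.1799 THB × 0.119 = 0.1404081 BRL
0.1404081 BRL × 0.747 = 0.1048848507 AED

0.10488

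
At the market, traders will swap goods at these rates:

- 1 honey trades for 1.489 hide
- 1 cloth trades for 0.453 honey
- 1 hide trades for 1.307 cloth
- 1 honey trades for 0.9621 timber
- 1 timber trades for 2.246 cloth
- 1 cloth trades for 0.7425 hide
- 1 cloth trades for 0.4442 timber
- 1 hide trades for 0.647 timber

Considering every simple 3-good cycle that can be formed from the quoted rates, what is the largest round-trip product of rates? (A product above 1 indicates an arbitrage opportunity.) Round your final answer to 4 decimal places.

hide→timber→cloth→hide: 0.647 × 2.246 × 0.7425 = 1.07897
honey→timber→cloth→honey: 0.9621 × 2.246 × 0.453 = 0.97888
hide→cloth→honey→hide: 1.307 × 0.453 × 1.489 = 0.88159
Maximum is hide→timber→cloth→hide at 1.0790; arbitrage exists.

1.0790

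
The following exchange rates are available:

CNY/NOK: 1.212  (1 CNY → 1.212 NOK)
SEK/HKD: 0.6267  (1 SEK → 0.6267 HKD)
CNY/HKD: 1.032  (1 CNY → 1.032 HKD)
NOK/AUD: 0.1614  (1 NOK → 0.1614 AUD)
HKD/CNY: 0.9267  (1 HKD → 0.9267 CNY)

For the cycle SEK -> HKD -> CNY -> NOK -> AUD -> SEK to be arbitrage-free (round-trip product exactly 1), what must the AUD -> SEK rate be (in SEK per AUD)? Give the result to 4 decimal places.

Known legs of the cycle: 0.6267 × 0.9267 × 1.212 × 0.1614 = 0.113606978100552
For no arbitrage the full-cycle product must be 1, so the missing rate is 1 / 0.113606978100552 ≈ 8.802276.

8.8023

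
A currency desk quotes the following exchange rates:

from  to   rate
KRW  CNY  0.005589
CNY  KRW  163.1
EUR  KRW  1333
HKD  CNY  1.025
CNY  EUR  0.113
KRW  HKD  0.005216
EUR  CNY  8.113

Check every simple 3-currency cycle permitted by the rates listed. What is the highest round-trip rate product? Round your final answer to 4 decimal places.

0.8720

KRW→HKD→CNY→KRW: 0.005216 × 1.025 × 163.1 = 0.87200
KRW→CNY→EUR→KRW: 0.005589 × 0.113 × 1333 = 0.84187
Maximum is KRW→HKD→CNY→KRW at 0.8720; no arbitrage — every cycle loses value.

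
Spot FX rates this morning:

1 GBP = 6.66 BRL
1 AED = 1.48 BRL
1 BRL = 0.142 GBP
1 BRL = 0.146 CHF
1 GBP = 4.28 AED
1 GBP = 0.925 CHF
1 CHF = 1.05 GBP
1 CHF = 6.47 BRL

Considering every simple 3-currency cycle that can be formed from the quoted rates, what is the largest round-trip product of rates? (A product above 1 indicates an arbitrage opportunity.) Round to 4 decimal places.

1.0210

BRL→CHF→GBP→BRL: 0.146 × 1.05 × 6.66 = 1.02098
BRL→GBP→AED→BRL: 0.142 × 4.28 × 1.48 = 0.89948
BRL→GBP→CHF→BRL: 0.142 × 0.925 × 6.47 = 0.84983
Maximum is BRL→CHF→GBP→BRL at 1.0210; arbitrage exists.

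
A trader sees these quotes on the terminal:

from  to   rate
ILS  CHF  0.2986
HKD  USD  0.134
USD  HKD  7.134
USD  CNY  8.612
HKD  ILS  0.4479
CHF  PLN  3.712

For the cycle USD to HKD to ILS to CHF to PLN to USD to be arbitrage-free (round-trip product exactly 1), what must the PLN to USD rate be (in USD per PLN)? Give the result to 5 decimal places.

Known legs of the cycle: 7.134 × 0.4479 × 0.2986 × 3.712 = 3.54170136125952
For no arbitrage the full-cycle product must be 1, so the missing rate is 1 / 3.54170136125952 ≈ 0.2823502.

0.28235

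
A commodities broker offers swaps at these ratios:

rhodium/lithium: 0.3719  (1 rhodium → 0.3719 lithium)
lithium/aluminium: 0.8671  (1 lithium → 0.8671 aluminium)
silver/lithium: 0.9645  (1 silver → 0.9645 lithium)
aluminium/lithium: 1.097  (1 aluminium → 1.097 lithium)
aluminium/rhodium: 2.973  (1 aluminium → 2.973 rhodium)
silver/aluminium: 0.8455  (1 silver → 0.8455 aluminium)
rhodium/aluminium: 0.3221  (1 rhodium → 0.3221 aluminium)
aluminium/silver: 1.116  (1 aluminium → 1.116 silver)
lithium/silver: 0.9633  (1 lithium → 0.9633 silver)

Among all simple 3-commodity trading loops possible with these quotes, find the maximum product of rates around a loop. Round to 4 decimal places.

lithium→aluminium→rhodium→lithium: 0.8671 × 2.973 × 0.3719 = 0.95872
lithium→aluminium→silver→lithium: 0.8671 × 1.116 × 0.9645 = 0.93333
lithium→silver→aluminium→lithium: 0.9633 × 0.8455 × 1.097 = 0.89347
Maximum is lithium→aluminium→rhodium→lithium at 0.9587; no arbitrage — every cycle loses value.

0.9587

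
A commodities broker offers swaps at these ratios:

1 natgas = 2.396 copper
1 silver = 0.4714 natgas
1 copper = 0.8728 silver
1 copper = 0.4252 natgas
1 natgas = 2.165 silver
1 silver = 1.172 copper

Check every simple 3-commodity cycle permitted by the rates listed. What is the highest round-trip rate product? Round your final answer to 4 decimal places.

1.0789

natgas→silver→copper→natgas: 2.165 × 1.172 × 0.4252 = 1.07889
natgas→copper→silver→natgas: 2.396 × 0.8728 × 0.4714 = 0.98581
Maximum is natgas→silver→copper→natgas at 1.0789; arbitrage exists.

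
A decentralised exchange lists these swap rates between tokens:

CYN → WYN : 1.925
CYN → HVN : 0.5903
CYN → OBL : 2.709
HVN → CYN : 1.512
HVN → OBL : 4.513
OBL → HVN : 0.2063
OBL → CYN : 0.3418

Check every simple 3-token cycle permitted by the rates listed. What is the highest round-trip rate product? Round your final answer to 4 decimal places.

HVN→OBL→CYN→HVN: 4.513 × 0.3418 × 0.5903 = 0.91056
HVN→CYN→OBL→HVN: 1.512 × 2.709 × 0.2063 = 0.84501
Maximum is HVN→OBL→CYN→HVN at 0.9106; no arbitrage — every cycle loses value.

0.9106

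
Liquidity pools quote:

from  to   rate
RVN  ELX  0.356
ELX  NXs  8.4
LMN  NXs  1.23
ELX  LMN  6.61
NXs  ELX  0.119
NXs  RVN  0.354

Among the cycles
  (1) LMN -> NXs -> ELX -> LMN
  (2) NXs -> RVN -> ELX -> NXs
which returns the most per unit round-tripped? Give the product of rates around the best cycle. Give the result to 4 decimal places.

1.0586

(1) 1.23 × 0.119 × 6.61 = 0.96751
(2) 0.354 × 0.356 × 8.4 = 1.05860
Highest is cycle (2) at 1.0586 (>1, arbitrage).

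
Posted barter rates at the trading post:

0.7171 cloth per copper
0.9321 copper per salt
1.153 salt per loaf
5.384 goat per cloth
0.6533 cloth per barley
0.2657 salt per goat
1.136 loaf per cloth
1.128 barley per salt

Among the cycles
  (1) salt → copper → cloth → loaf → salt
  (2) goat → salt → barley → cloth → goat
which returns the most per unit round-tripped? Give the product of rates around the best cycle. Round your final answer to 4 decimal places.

1.0542

(1) 0.9321 × 0.7171 × 1.136 × 1.153 = 0.87549
(2) 0.2657 × 1.128 × 0.6533 × 5.384 = 1.05419
Highest is cycle (2) at 1.0542 (>1, arbitrage).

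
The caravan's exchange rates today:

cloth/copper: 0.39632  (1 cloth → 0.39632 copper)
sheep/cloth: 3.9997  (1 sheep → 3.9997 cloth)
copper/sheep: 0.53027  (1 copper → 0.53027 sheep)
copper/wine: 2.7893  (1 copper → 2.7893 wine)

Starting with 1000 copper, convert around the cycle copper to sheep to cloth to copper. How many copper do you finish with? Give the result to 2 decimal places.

840.56

1000 copper × 0.53027 = 530.27 sheep
530.27 sheep × 3.9997 = 2120.920919 cloth
2120.920919 cloth × 0.39632 = 840.56337861808 copper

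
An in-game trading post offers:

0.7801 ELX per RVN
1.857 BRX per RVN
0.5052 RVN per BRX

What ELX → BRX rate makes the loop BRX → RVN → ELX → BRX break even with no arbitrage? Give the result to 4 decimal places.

2.5374

Known legs of the cycle: 0.5052 × 0.7801 = 0.39410652
For no arbitrage the full-cycle product must be 1, so the missing rate is 1 / 0.39410652 ≈ 2.537385.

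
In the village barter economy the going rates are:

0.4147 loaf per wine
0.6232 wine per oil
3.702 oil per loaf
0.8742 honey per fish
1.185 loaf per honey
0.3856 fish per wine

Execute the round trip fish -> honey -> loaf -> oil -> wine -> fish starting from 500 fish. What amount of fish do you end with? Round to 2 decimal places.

500 fish × 0.8742 = 437.1 honey
437.1 honey × 1.185 = 517.9635 loaf
517.9635 loaf × 3.702 = 1917.500877 oil
1917.500877 oil × 0.6232 = 1194.9865465464 wine
1194.9865465464 wine × 0.3856 = 460.78681234829184 fish

460.79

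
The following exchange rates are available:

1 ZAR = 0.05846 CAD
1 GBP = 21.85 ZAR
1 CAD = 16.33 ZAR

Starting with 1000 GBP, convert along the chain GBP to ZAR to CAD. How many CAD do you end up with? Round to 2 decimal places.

1277.35

1000 GBP × 21.85 = 21850 ZAR
21850 ZAR × 0.05846 = 1277.351 CAD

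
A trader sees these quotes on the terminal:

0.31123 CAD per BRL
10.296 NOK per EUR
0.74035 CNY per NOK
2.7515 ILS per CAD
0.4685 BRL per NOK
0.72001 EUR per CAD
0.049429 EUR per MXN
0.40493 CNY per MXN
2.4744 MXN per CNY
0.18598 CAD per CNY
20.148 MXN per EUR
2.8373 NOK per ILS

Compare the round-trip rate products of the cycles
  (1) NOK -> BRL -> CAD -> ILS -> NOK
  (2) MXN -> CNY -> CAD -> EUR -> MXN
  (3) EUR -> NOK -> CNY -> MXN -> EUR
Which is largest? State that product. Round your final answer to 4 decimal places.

(1) 0.4685 × 0.31123 × 2.7515 × 2.8373 = 1.13832
(2) 0.40493 × 0.18598 × 0.72001 × 20.148 = 1.09249
(3) 10.296 × 0.74035 × 2.4744 × 0.049429 = 0.93230
Highest is cycle (1) at 1.1383 (>1, arbitrage).

1.1383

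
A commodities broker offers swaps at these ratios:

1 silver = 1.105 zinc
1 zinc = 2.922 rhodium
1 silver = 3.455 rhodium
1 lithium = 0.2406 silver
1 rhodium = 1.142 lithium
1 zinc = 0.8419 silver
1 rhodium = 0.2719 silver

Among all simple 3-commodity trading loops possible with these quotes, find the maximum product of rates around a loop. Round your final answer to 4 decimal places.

0.9493

lithium→silver→rhodium→lithium: 0.2406 × 3.455 × 1.142 = 0.94931
rhodium→silver→zinc→rhodium: 0.2719 × 1.105 × 2.922 = 0.87791
Maximum is lithium→silver→rhodium→lithium at 0.9493; no arbitrage — every cycle loses value.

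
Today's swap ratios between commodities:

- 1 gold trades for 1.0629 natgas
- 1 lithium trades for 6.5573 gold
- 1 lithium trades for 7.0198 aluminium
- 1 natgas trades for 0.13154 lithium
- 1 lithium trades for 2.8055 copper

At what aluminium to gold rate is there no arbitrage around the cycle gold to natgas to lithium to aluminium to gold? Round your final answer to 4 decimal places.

1.0189

Known legs of the cycle: 1.0629 × 0.13154 × 7.0198 = 0.9814653765468
For no arbitrage the full-cycle product must be 1, so the missing rate is 1 / 0.9814653765468 ≈ 1.018885.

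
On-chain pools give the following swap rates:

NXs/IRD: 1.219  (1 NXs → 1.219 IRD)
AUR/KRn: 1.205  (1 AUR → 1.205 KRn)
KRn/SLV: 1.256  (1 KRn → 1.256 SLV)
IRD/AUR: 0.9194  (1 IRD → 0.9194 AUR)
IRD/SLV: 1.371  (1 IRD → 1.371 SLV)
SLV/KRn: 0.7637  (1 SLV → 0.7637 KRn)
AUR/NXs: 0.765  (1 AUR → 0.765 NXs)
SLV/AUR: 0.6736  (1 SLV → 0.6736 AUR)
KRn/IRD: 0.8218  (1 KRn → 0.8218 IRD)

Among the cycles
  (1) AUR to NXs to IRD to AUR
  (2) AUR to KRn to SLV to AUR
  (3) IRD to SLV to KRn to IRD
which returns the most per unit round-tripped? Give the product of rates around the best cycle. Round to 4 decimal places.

1.0195

(1) 0.765 × 1.219 × 0.9194 = 0.85737
(2) 1.205 × 1.256 × 0.6736 = 1.01948
(3) 1.371 × 0.7637 × 0.8218 = 0.86045
Highest is cycle (2) at 1.0195 (>1, arbitrage).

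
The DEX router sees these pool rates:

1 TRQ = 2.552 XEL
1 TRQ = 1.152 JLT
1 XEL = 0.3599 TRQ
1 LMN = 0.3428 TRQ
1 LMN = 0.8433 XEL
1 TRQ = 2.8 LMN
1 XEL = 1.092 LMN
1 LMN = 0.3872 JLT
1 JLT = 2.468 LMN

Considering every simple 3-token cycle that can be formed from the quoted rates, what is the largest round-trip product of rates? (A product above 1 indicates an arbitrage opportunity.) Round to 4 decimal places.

JLT→LMN→TRQ→JLT: 2.468 × 0.3428 × 1.152 = 0.97463
XEL→LMN→TRQ→XEL: 1.092 × 0.3428 × 2.552 = 0.95531
XEL→TRQ→LMN→XEL: 0.3599 × 2.8 × 0.8433 = 0.84981
Maximum is JLT→LMN→TRQ→JLT at 0.9746; no arbitrage — every cycle loses value.

0.9746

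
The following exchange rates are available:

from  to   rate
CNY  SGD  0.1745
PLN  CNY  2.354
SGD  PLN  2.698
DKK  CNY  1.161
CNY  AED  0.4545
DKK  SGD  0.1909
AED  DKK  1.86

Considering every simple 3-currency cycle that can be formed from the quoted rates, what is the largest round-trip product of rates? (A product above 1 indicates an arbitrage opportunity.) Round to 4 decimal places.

CNY→SGD→PLN→CNY: 0.1745 × 2.698 × 2.354 = 1.10827
DKK→CNY→AED→DKK: 1.161 × 0.4545 × 1.86 = 0.98147
Maximum is CNY→SGD→PLN→CNY at 1.1083; arbitrage exists.

1.1083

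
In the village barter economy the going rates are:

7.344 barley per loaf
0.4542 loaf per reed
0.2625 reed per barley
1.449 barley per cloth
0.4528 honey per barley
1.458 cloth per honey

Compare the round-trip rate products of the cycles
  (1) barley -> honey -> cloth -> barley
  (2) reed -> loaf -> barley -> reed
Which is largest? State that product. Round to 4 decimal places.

0.9566

(1) 0.4528 × 1.458 × 1.449 = 0.95660
(2) 0.4542 × 7.344 × 0.2625 = 0.87561
Highest is cycle (1) at 0.9566 (≤1, no arbitrage).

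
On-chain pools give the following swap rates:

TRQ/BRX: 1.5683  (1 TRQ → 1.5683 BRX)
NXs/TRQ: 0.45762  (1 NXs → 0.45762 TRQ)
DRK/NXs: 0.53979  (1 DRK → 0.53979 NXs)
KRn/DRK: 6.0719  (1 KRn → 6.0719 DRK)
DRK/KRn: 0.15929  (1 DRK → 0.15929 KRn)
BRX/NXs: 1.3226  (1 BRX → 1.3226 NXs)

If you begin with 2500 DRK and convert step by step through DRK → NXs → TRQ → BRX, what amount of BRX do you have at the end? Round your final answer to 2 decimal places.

2500 DRK × 0.53979 = 1349.475 NXs
1349.475 NXs × 0.45762 = 617.5467495 TRQ
617.5467495 TRQ × 1.5683 = 968.49856724085 BRX

968.50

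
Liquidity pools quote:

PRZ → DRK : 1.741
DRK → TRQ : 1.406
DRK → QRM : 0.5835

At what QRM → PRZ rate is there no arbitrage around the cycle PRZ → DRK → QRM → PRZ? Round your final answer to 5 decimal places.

0.98437

Known legs of the cycle: 1.741 × 0.5835 = 1.0158735
For no arbitrage the full-cycle product must be 1, so the missing rate is 1 / 1.0158735 ≈ 0.9843745.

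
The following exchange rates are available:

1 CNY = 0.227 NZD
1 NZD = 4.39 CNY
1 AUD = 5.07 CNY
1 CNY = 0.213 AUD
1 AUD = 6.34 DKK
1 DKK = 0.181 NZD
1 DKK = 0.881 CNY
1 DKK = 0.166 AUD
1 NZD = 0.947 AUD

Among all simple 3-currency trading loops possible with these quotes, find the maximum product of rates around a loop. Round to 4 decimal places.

1.1897

CNY→AUD→DKK→CNY: 0.213 × 6.34 × 0.881 = 1.18972
CNY→NZD→AUD→CNY: 0.227 × 0.947 × 5.07 = 1.08989
AUD→DKK→NZD→AUD: 6.34 × 0.181 × 0.947 = 1.08672
Maximum is CNY→AUD→DKK→CNY at 1.1897; arbitrage exists.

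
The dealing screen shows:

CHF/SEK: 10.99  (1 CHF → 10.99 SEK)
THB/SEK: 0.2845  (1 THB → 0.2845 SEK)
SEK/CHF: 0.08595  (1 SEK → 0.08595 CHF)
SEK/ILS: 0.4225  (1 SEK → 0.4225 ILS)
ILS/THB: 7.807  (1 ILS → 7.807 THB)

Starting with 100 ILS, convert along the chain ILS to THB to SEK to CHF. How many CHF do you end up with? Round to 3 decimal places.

19.090

100 ILS × 7.807 = 780.7 THB
780.7 THB × 0.2845 = 222.10915 SEK
222.10915 SEK × 0.08595 = 19.0902814425 CHF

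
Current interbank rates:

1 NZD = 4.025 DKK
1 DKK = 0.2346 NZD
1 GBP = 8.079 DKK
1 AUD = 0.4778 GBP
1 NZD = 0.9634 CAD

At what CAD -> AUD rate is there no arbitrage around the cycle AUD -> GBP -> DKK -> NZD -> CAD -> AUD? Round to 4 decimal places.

1.1462

Known legs of the cycle: 0.4778 × 8.079 × 0.2346 × 0.9634 = 0.872445693594168
For no arbitrage the full-cycle product must be 1, so the missing rate is 1 / 0.872445693594168 ≈ 1.146203.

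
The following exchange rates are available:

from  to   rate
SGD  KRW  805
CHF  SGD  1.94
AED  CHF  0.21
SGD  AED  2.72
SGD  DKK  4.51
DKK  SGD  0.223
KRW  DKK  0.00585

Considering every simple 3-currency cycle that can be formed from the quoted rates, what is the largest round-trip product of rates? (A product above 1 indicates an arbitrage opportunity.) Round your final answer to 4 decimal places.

1.1081

SGD→AED→CHF→SGD: 2.72 × 0.21 × 1.94 = 1.10813
DKK→SGD→KRW→DKK: 0.223 × 805 × 0.00585 = 1.05016
Maximum is SGD→AED→CHF→SGD at 1.1081; arbitrage exists.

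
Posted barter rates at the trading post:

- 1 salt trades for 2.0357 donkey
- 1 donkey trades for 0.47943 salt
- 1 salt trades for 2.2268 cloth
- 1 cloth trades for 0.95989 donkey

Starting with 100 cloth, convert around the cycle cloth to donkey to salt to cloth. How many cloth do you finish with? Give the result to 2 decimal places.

100 cloth × 0.95989 = 95.989 donkey
95.989 donkey × 0.47943 = 46.02000627 salt
46.02000627 salt × 2.2268 = 102.477349962036 cloth

102.48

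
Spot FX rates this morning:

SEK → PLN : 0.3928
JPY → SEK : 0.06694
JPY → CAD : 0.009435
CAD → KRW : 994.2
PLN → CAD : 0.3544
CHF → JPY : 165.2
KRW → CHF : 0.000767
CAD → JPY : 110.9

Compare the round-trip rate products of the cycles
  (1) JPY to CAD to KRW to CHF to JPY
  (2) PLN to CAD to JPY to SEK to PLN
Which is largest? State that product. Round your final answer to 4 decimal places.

1.1886

(1) 0.009435 × 994.2 × 0.000767 × 165.2 = 1.18856
(2) 0.3544 × 110.9 × 0.06694 × 0.3928 = 1.03343
Highest is cycle (1) at 1.1886 (>1, arbitrage).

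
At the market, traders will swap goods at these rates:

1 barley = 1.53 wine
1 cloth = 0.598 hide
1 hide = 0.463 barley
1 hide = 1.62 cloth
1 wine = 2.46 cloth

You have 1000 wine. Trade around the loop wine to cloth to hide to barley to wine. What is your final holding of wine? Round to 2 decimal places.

1042.10

1000 wine × 2.46 = 2460 cloth
2460 cloth × 0.598 = 1471.08 hide
1471.08 hide × 0.463 = 681.11004 barley
681.11004 barley × 1.53 = 1042.0983612 wine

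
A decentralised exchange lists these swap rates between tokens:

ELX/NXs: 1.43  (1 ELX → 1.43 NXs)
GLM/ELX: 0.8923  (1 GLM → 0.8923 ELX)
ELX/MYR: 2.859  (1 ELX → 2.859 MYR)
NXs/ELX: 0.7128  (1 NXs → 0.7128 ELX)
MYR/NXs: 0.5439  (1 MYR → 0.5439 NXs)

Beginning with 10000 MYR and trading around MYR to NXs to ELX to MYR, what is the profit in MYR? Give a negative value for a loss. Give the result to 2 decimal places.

1084.11

10000 MYR × 0.5439 = 5439 NXs
5439 NXs × 0.7128 = 3876.9192 ELX
3876.9192 ELX × 2.859 = 11084.1119928 MYR
Net change: 11084.1119928 − 10000 = 1084.1119928 MYR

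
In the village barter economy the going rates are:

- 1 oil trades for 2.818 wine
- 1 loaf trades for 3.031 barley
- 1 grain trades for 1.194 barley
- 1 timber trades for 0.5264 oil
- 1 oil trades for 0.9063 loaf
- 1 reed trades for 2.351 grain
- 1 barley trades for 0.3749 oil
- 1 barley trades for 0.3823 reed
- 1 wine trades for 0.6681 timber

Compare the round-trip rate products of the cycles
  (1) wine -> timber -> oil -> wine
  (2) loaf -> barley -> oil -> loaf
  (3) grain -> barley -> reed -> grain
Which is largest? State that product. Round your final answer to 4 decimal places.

1.0732

(1) 0.6681 × 0.5264 × 2.818 = 0.99106
(2) 3.031 × 0.3749 × 0.9063 = 1.02985
(3) 1.194 × 0.3823 × 2.351 = 1.07315
Highest is cycle (3) at 1.0732 (>1, arbitrage).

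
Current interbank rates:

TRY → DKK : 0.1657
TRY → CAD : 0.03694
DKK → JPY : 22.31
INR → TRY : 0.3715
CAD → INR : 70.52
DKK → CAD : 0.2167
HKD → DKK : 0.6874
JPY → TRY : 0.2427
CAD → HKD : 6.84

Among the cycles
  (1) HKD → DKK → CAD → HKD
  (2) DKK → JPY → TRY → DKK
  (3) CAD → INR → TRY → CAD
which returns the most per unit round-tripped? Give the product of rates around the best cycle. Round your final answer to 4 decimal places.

1.0189

(1) 0.6874 × 0.2167 × 6.84 = 1.01888
(2) 22.31 × 0.2427 × 0.1657 = 0.89721
(3) 70.52 × 0.3715 × 0.03694 = 0.96776
Highest is cycle (1) at 1.0189 (>1, arbitrage).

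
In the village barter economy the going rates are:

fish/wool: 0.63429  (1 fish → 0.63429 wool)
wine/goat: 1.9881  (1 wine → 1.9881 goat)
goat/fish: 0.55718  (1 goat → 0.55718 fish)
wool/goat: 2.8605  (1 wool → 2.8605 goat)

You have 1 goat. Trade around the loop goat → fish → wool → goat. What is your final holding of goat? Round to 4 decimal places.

1 goat × 0.55718 = 0.55718 fish
0.55718 fish × 0.63429 = 0.3534137022 wool
0.3534137022 wool × 2.8605 = 1.0109398951431 goat

1.0109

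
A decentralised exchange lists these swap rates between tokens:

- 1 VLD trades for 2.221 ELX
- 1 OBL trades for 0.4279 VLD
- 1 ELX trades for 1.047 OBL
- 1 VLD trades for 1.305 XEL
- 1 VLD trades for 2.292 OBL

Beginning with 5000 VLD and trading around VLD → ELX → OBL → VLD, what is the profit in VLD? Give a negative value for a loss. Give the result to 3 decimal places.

-24.835

5000 VLD × 2.221 = 11105 ELX
11105 ELX × 1.047 = 11626.935 OBL
11626.935 OBL × 0.4279 = 4975.1654865 VLD
Net change: 4975.1654865 − 5000 = -24.8345135 VLD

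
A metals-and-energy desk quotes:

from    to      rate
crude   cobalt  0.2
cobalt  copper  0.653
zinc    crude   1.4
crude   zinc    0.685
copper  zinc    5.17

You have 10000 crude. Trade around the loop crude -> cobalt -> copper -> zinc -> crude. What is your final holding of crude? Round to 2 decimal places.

10000 crude × 0.2 = 2000 cobalt
2000 cobalt × 0.653 = 1306 copper
1306 copper × 5.17 = 6752.02 zinc
6752.02 zinc × 1.4 = 9452.828 crude

9452.83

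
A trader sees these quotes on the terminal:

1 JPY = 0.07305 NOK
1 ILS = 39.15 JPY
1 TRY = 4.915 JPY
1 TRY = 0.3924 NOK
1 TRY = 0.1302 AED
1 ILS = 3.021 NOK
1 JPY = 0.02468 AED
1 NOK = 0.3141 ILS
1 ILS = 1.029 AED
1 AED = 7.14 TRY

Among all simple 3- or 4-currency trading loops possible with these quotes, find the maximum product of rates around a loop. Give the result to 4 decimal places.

0.9055

AED→TRY→NOK→ILS→AED: 7.14 × 0.3924 × 0.3141 × 1.029 = 0.90555
NOK→ILS→JPY→NOK: 0.3141 × 39.15 × 0.07305 = 0.89830
AED→TRY→JPY→AED: 7.14 × 4.915 × 0.02468 = 0.86610
Maximum is AED→TRY→NOK→ILS→AED at 0.9055; no arbitrage — every cycle loses value.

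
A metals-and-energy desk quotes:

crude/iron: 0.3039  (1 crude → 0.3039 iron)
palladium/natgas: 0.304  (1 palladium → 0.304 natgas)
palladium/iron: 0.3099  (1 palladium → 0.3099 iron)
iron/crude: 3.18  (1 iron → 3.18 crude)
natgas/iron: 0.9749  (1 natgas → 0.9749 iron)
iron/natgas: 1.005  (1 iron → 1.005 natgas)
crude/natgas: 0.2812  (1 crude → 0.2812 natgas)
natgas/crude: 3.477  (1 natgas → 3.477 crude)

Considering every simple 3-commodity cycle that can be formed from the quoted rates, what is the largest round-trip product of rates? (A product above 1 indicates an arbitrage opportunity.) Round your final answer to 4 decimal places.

crude→iron→natgas→crude: 0.3039 × 1.005 × 3.477 = 1.06194
crude→natgas→iron→crude: 0.2812 × 0.9749 × 3.18 = 0.87177
Maximum is crude→iron→natgas→crude at 1.0619; arbitrage exists.

1.0619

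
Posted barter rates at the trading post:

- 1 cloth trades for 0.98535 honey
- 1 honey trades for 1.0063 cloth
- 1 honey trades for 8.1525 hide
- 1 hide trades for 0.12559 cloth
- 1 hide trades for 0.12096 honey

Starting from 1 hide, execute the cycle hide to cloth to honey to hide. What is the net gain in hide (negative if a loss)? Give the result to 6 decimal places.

1 hide × 0.12559 = 0.12559 cloth
0.12559 cloth × 0.98535 = 0.1237501065 honey
0.1237501065 honey × 8.1525 = 1.00887274324125 hide
Net change: 1.00887274324125 − 1 = 0.00887274324125 hide

0.008873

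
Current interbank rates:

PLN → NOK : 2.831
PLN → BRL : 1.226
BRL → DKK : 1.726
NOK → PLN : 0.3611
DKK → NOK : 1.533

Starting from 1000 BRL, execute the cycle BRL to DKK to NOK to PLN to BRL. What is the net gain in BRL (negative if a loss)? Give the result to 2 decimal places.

171.39

1000 BRL × 1.726 = 1726 DKK
1726 DKK × 1.533 = 2645.958 NOK
2645.958 NOK × 0.3611 = 955.4554338 PLN
955.4554338 PLN × 1.226 = 1171.3883618388 BRL
Net change: 1171.3883618388 − 1000 = 171.3883618388 BRL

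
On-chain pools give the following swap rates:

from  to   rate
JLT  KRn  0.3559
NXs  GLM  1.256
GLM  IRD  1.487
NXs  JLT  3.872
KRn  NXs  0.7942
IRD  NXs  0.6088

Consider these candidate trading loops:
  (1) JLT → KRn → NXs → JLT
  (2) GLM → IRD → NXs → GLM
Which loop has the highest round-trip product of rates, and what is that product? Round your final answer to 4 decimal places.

(1) 0.3559 × 0.7942 × 3.872 = 1.09444
(2) 1.487 × 0.6088 × 1.256 = 1.13704
Highest is cycle (2) at 1.1370 (>1, arbitrage).

1.1370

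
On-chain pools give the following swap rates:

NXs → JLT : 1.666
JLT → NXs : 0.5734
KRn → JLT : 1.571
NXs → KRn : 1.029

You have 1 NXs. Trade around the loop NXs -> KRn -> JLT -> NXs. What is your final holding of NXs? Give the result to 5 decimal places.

1 NXs × 1.029 = 1.029 KRn
1.029 KRn × 1.571 = 1.616559 JLT
1.616559 JLT × 0.5734 = 0.9269349306 NXs

0.92693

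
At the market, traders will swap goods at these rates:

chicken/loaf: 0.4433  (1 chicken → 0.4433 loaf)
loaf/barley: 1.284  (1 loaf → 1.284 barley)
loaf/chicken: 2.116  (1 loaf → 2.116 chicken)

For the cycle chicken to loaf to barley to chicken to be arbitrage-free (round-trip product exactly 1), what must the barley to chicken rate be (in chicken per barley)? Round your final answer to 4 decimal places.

1.7569

Known legs of the cycle: 0.4433 × 1.284 = 0.5691972
For no arbitrage the full-cycle product must be 1, so the missing rate is 1 / 0.5691972 ≈ 1.756860.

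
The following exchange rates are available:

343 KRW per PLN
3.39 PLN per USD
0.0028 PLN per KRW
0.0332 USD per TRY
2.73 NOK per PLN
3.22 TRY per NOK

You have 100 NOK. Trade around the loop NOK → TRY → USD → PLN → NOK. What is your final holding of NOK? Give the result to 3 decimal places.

98.936

100 NOK × 3.22 = 322 TRY
322 TRY × 0.0332 = 10.6904 USD
10.6904 USD × 3.39 = 36.240456 PLN
36.240456 PLN × 2.73 = 98.93644488 NOK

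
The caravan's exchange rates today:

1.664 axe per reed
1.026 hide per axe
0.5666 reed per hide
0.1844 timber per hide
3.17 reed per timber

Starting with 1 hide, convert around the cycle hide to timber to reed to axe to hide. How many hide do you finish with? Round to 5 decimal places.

1 hide × 0.1844 = 0.1844 timber
0.1844 timber × 3.17 = 0.584548 reed
0.584548 reed × 1.664 = 0.972687872 axe
0.972687872 axe × 1.026 = 0.997977756672 hide

0.99798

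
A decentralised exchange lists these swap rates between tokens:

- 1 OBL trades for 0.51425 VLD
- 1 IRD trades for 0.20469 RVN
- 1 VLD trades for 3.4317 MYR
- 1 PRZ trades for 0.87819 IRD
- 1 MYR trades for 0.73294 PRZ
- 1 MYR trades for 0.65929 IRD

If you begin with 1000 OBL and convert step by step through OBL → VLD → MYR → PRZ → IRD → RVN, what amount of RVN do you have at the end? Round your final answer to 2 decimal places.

232.51

1000 OBL × 0.51425 = 514.25 VLD
514.25 VLD × 3.4317 = 1764.751725 MYR
1764.751725 MYR × 0.73294 = 1293.4571293215 PRZ
1293.4571293215 PRZ × 0.87819 = 1135.901116398848085 IRD
1135.901116398848085 IRD × 0.20469 = 232.50759951568021451865 RVN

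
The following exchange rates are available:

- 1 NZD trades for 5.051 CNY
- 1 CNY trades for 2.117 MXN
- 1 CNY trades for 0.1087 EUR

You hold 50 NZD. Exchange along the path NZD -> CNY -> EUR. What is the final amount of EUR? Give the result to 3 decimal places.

27.452

50 NZD × 5.051 = 252.55 CNY
252.55 CNY × 0.1087 = 27.452185 EUR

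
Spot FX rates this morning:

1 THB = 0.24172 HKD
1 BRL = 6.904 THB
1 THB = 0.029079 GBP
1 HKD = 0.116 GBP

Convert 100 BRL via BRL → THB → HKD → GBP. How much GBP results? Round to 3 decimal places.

19.358

100 BRL × 6.904 = 690.4 THB
690.4 THB × 0.24172 = 166.883488 HKD
166.883488 HKD × 0.116 = 19.358484608 GBP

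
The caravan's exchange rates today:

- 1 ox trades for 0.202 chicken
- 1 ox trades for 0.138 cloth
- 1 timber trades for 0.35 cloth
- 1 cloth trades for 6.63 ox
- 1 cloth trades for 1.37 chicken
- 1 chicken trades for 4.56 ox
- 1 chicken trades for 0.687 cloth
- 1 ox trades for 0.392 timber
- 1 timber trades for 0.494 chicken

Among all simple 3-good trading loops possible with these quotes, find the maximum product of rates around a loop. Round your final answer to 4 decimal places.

chicken→cloth→ox→chicken: 0.687 × 6.63 × 0.202 = 0.92007
timber→cloth→ox→timber: 0.35 × 6.63 × 0.392 = 0.90964
timber→chicken→ox→timber: 0.494 × 4.56 × 0.392 = 0.88303
chicken→ox→cloth→chicken: 4.56 × 0.138 × 1.37 = 0.86211
Maximum is chicken→cloth→ox→chicken at 0.9201; no arbitrage — every cycle loses value.

0.9201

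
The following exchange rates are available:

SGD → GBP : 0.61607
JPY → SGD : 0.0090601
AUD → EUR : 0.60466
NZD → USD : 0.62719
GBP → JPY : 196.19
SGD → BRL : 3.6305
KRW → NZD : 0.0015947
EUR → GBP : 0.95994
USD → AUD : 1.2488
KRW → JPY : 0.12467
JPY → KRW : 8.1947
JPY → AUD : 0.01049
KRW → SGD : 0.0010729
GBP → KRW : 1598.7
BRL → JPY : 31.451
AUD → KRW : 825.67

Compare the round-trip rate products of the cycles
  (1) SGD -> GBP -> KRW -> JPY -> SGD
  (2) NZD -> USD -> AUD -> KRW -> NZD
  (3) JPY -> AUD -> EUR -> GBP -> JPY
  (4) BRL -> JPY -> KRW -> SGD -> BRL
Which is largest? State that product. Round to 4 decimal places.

(1) 0.61607 × 1598.7 × 0.12467 × 0.0090601 = 1.11248
(2) 0.62719 × 1.2488 × 825.67 × 0.0015947 = 1.03128
(3) 0.01049 × 0.60466 × 0.95994 × 196.19 = 1.19456
(4) 31.451 × 8.1947 × 0.0010729 × 3.6305 = 1.00391
Highest is cycle (3) at 1.1946 (>1, arbitrage).

1.1946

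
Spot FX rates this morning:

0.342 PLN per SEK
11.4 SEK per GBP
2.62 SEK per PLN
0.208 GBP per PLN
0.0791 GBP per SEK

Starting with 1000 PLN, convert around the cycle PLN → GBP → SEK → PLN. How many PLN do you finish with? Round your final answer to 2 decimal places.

810.95

1000 PLN × 0.208 = 208 GBP
208 GBP × 11.4 = 2371.2 SEK
2371.2 SEK × 0.342 = 810.9504 PLN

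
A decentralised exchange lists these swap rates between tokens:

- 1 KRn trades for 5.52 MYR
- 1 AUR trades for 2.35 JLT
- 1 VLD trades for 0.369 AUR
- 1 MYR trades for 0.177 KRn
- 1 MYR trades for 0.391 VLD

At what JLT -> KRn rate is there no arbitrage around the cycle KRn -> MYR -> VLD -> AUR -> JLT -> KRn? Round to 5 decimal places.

0.53431

Known legs of the cycle: 5.52 × 0.391 × 0.369 × 2.35 = 1.871587188
For no arbitrage the full-cycle product must be 1, so the missing rate is 1 / 1.871587188 ≈ 0.5343059.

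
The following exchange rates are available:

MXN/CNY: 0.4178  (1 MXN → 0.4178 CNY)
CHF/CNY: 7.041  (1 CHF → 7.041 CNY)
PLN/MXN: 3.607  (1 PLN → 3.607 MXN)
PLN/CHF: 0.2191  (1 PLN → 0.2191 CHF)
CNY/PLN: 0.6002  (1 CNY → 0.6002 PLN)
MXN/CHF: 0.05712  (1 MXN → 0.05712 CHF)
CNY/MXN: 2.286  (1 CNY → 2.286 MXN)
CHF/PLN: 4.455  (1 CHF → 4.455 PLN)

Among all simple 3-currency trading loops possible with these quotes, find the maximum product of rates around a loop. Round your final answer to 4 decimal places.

0.9259

CNY→PLN→CHF→CNY: 0.6002 × 0.2191 × 7.041 = 0.92592
CNY→MXN→CHF→CNY: 2.286 × 0.05712 × 7.041 = 0.91939
CHF→PLN→MXN→CHF: 4.455 × 3.607 × 0.05712 = 0.91787
CNY→PLN→MXN→CNY: 0.6002 × 3.607 × 0.4178 = 0.90450
Maximum is CNY→PLN→CHF→CNY at 0.9259; no arbitrage — every cycle loses value.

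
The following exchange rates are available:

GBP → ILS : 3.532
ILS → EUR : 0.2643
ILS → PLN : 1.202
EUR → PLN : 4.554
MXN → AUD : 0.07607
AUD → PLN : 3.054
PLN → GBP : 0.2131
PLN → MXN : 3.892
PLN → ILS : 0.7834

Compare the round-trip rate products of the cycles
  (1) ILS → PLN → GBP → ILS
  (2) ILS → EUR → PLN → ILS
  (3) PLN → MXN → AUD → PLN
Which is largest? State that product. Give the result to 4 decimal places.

(1) 1.202 × 0.2131 × 3.532 = 0.90471
(2) 0.2643 × 4.554 × 0.7834 = 0.94292
(3) 3.892 × 0.07607 × 3.054 = 0.90418
Highest is cycle (2) at 0.9429 (≤1, no arbitrage).

0.9429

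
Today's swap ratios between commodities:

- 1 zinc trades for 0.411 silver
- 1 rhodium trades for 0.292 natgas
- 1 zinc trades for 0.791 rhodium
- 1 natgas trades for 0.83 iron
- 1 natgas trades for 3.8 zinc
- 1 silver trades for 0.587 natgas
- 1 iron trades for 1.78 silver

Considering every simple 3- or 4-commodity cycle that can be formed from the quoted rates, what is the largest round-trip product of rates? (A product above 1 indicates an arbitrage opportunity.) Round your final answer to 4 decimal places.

silver→natgas→zinc→silver: 0.587 × 3.8 × 0.411 = 0.91678
rhodium→natgas→zinc→rhodium: 0.292 × 3.8 × 0.791 = 0.87769
silver→natgas→iron→silver: 0.587 × 0.83 × 1.78 = 0.86723
Maximum is silver→natgas→zinc→silver at 0.9168; no arbitrage — every cycle loses value.

0.9168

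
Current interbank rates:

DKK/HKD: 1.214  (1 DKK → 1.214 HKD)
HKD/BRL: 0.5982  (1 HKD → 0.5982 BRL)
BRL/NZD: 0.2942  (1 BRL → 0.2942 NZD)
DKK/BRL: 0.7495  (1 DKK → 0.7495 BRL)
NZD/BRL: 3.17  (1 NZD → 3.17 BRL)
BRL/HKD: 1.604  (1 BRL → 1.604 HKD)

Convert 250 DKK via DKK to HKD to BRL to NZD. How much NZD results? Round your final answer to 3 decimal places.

250 DKK × 1.214 = 303.5 HKD
303.5 HKD × 0.5982 = 181.5537 BRL
181.5537 BRL × 0.2942 = 53.41309854 NZD

53.413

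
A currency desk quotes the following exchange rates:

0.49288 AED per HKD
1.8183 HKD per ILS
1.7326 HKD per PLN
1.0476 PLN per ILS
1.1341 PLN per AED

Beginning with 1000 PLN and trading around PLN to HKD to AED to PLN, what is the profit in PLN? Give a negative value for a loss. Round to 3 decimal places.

-31.520

1000 PLN × 1.7326 = 1732.6 HKD
1732.6 HKD × 0.49288 = 853.963888 AED
853.963888 AED × 1.1341 = 968.4804453808 PLN
Net change: 968.4804453808 − 1000 = -31.5195546192 PLN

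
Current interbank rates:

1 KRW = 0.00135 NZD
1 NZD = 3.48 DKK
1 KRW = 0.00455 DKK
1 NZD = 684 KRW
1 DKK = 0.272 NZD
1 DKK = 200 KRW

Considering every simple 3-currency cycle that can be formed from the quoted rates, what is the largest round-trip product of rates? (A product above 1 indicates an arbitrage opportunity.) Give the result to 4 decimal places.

0.9396

DKK→KRW→NZD→DKK: 200 × 0.00135 × 3.48 = 0.93960
DKK→NZD→KRW→DKK: 0.272 × 684 × 0.00455 = 0.84652
Maximum is DKK→KRW→NZD→DKK at 0.9396; no arbitrage — every cycle loses value.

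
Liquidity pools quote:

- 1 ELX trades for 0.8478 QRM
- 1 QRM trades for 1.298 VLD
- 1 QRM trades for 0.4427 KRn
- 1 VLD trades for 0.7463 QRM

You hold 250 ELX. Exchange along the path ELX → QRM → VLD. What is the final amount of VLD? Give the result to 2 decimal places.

275.11

250 ELX × 0.8478 = 211.95 QRM
211.95 QRM × 1.298 = 275.1111 VLD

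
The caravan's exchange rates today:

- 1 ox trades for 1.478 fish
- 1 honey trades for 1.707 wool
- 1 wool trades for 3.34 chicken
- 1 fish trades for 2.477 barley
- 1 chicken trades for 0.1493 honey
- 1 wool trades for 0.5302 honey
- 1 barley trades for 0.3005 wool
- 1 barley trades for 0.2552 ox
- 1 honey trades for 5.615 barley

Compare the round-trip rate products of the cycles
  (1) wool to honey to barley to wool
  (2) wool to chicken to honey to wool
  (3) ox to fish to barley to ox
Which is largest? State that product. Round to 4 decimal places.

(1) 0.5302 × 5.615 × 0.3005 = 0.89461
(2) 3.34 × 0.1493 × 1.707 = 0.85122
(3) 1.478 × 2.477 × 0.2552 = 0.93429
Highest is cycle (3) at 0.9343 (≤1, no arbitrage).

0.9343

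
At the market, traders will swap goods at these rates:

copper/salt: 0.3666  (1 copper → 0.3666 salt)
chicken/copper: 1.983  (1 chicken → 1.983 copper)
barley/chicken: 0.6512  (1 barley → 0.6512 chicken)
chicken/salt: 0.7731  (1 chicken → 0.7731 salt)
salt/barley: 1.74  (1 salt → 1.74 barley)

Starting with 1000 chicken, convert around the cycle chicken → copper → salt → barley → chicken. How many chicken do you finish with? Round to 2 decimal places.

823.72

1000 chicken × 1.983 = 1983 copper
1983 copper × 0.3666 = 726.9678 salt
726.9678 salt × 1.74 = 1264.923972 barley
1264.923972 barley × 0.6512 = 823.7184905664 chicken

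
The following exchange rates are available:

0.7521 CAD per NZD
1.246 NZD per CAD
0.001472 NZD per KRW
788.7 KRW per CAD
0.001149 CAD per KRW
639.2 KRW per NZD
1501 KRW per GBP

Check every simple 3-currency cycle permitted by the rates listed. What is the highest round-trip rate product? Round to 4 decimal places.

0.9151

KRW→CAD→NZD→KRW: 0.001149 × 1.246 × 639.2 = 0.91511
KRW→NZD→CAD→KRW: 0.001472 × 0.7521 × 788.7 = 0.87316
Maximum is KRW→CAD→NZD→KRW at 0.9151; no arbitrage — every cycle loses value.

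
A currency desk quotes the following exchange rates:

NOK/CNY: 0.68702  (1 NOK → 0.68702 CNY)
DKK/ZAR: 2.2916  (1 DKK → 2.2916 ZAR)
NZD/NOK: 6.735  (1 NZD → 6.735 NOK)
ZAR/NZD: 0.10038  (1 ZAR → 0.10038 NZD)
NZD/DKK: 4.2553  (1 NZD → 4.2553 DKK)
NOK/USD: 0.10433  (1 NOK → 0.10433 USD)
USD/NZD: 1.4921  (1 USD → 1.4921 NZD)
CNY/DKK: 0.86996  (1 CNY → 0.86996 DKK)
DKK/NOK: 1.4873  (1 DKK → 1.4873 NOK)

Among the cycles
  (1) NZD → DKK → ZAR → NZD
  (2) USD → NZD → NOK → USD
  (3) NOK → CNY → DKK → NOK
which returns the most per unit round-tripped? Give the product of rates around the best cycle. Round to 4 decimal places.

(1) 4.2553 × 2.2916 × 0.10038 = 0.97885
(2) 1.4921 × 6.735 × 0.10433 = 1.04844
(3) 0.68702 × 0.86996 × 1.4873 = 0.88893
Highest is cycle (2) at 1.0484 (>1, arbitrage).

1.0484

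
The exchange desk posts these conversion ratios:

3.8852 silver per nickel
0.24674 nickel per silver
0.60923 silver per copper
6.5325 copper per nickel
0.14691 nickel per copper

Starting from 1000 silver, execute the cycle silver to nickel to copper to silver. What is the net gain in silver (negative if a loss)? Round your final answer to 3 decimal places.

1000 silver × 0.24674 = 246.74 nickel
246.74 nickel × 6.5325 = 1611.82905 copper
1611.82905 copper × 0.60923 = 981.9746121315 silver
Net change: 981.9746121315 − 1000 = -18.0253878685 silver

-18.025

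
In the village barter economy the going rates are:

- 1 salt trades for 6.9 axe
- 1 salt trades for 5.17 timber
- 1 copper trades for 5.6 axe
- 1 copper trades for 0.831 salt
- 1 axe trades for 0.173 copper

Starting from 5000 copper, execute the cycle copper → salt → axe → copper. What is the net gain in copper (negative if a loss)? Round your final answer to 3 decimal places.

-40.177

5000 copper × 0.831 = 4155 salt
4155 salt × 6.9 = 28669.5 axe
28669.5 axe × 0.173 = 4959.8235 copper
Net change: 4959.8235 − 5000 = -40.1765 copper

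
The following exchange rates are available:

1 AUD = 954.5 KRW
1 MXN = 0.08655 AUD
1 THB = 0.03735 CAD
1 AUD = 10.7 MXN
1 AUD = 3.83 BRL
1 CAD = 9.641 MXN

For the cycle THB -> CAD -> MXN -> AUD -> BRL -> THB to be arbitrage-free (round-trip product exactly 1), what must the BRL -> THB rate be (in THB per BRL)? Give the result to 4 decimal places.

Known legs of the cycle: 0.03735 × 9.641 × 0.08655 × 3.83 = 0.119365421291775
For no arbitrage the full-cycle product must be 1, so the missing rate is 1 / 0.119365421291775 ≈ 8.377636.

8.3776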